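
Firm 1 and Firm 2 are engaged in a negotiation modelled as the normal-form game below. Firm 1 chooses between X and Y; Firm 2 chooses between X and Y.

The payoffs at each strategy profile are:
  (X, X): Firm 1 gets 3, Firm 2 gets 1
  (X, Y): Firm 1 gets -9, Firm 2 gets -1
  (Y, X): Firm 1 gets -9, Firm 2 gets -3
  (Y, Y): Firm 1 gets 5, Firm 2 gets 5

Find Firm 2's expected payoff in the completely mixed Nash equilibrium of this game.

First find x, the probability Firm 1 plays X, from Firm 2's indifference between X and Y: x − 3(1−x) = −x + 5(1−x), giving x = 4/5.
Since Firm 2 is indifferent in equilibrium, Firm 2's expected payoff equals the payoff from either column against (4/5, 1/5). Using X: (4/5) − 3(1/5) = 1/5.

1/5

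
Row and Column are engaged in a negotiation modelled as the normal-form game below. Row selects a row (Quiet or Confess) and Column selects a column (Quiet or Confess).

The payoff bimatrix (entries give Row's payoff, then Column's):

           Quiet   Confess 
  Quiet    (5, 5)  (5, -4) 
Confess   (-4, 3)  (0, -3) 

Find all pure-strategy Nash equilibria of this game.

(Quiet, Quiet): Row gets 5 ≥ -4 from Confess, and Column gets 5 ≥ -4 from Confess — Nash equilibrium.
(Quiet, Confess): Column prefers Quiet (5 > -4) — not an equilibrium.
(Confess, Quiet): Row prefers Quiet (5 > -4) — not an equilibrium.
(Confess, Confess): Row prefers Quiet (5 > 0); Column prefers Quiet (3 > -3) — not an equilibrium.

(Quiet, Quiet)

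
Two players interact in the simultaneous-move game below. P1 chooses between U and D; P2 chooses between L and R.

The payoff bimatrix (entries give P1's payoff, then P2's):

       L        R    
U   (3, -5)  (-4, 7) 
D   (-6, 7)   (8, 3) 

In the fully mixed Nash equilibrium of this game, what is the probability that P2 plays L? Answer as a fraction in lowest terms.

Let y be the probability that P2 plays L. In a completely mixed equilibrium, P1 must be indifferent between U and D.
P1's expected payoff from U is 3y − 4(1−y); from D it is −6y + 8(1−y).
Setting these equal: 7y − 4 = −14y + 8, so y = 4/7.

4/7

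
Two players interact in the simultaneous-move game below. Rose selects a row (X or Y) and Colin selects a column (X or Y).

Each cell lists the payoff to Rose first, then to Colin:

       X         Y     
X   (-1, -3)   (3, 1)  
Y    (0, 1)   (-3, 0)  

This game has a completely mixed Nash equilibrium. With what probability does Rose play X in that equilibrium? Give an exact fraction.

1/5

Let x be the probability that Rose plays X. In a completely mixed equilibrium, Colin must be indifferent between X and Y.
Colin's expected payoff from X is −3x + (1−x); from Y it is x.
Setting these equal: −4x + 1 = x, so x = 1/5.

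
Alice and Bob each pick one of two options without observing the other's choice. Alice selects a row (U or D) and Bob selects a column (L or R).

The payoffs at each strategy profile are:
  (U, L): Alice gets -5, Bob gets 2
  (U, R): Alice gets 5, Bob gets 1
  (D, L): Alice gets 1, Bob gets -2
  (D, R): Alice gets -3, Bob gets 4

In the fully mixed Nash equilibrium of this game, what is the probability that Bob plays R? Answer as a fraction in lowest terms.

Let q be the probability that Bob plays L. In a completely mixed equilibrium, Alice must be indifferent between U and D.
Alice's expected payoff from U is −5q + 5(1−q); from D it is q − 3(1−q).
Setting these equal: −10q + 5 = 4q − 3, so q = 4/7.
Therefore Bob plays R with probability 1 − 4/7 = 3/7.

3/7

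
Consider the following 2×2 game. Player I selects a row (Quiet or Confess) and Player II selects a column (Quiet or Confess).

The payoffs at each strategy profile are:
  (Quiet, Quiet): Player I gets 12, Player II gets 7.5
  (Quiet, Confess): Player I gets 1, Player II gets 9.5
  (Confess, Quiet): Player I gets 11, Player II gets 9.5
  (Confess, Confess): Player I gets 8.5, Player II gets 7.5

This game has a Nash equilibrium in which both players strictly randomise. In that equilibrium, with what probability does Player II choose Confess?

2/17

Let c be the probability that Player II plays Quiet. In a completely mixed equilibrium, Player I must be indifferent between Quiet and Confess.
Player I's expected payoff from Quiet is 12c + (1−c); from Confess it is 11c + 8.5(1−c).
Setting these equal: 11c + 1 = 2.5c + 8.5, so c = 15/17.
Therefore Player II plays Confess with probability 1 − 15/17 = 2/17.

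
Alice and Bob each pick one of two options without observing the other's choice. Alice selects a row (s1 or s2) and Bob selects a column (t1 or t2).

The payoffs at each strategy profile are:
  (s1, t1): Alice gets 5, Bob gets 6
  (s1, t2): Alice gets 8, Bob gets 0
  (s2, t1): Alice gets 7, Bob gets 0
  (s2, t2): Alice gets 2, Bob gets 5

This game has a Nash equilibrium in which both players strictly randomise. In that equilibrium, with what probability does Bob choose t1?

3/4

Let q be the probability that Bob plays t1. In a completely mixed equilibrium, Alice must be indifferent between s1 and s2.
Alice's expected payoff from s1 is 5q + 8(1−q); from s2 it is 7q + 2(1−q).
Setting these equal: −3q + 8 = 5q + 2, so q = 3/4.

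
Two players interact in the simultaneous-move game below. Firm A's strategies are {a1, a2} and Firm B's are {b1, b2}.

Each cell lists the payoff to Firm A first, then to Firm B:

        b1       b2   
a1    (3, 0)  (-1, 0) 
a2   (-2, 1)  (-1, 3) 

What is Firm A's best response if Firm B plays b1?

Against b1, Firm A earns 3 from a1 and -2 from a2.
So a1 is the best response.

a1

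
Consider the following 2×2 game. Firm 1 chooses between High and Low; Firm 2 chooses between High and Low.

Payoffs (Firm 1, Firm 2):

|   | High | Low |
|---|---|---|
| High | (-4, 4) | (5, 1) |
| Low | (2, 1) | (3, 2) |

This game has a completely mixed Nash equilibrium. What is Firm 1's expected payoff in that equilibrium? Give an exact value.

11/4

First find q, the probability Firm 2 plays High, from Firm 1's indifference between High and Low: −4q + 5(1−q) = 2q + 3(1−q), giving q = 1/4.
Since Firm 1 is indifferent in equilibrium, Firm 1's expected payoff equals the payoff from either row against (1/4, 3/4). Using High: −4(1/4) + 5(3/4) = 11/4.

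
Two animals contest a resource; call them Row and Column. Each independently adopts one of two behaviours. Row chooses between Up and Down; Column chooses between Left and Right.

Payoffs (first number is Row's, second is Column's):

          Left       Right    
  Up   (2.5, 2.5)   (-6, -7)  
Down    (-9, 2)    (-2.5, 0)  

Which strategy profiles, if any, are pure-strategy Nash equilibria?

(Up, Left): Row gets 2.5 ≥ -9 from Down, and Column gets 2.5 ≥ -7 from Right — Nash equilibrium.
(Up, Right): Row prefers Down (-2.5 > -6); Column prefers Left (2.5 > -7) — not an equilibrium.
(Down, Left): Row prefers Up (2.5 > -9) — not an equilibrium.
(Down, Right): Column prefers Left (2 > 0) — not an equilibrium.

(Up, Left)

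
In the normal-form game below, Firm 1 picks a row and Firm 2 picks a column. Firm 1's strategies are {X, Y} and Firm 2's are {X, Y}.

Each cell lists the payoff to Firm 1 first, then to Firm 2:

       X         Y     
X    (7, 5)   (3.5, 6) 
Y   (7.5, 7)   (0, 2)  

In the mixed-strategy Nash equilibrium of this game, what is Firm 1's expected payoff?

105/16

First find q, the probability Firm 2 plays X, from Firm 1's indifference between X and Y: 7q + 3.5(1−q) = 7.5q, giving q = 7/8.
Since Firm 1 is indifferent in equilibrium, Firm 1's expected payoff equals the payoff from either row against (7/8, 1/8). Using X: 7(7/8) + 3.5(1/8) = 105/16.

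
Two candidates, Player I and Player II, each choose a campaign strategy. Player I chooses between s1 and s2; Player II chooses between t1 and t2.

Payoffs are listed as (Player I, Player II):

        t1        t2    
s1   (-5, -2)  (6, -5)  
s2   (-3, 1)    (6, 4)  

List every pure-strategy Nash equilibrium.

(s1, t1): Player I prefers s2 (-3 > -5) — not an equilibrium.
(s1, t2): Player II prefers t1 (-2 > -5) — not an equilibrium.
(s2, t1): Player II prefers t2 (4 > 1) — not an equilibrium.
(s2, t2): Player I gets 6 ≥ 6 from s1, and Player II gets 4 ≥ 1 from t1 — Nash equilibrium.

(s2, t2)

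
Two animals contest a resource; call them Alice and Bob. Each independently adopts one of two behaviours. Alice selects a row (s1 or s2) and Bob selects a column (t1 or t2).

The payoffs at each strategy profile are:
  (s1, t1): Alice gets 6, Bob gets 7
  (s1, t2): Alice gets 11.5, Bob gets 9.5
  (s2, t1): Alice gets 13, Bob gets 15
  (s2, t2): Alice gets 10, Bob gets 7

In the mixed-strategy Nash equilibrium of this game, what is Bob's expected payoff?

First find p, the probability Alice plays s1, from Bob's indifference between t1 and t2: 7p + 15(1−p) = 9.5p + 7(1−p), giving p = 16/21.
Since Bob is indifferent in equilibrium, Bob's expected payoff equals the payoff from either column against (16/21, 5/21). Using t1: 7(16/21) + 15(5/21) = 187/21.

187/21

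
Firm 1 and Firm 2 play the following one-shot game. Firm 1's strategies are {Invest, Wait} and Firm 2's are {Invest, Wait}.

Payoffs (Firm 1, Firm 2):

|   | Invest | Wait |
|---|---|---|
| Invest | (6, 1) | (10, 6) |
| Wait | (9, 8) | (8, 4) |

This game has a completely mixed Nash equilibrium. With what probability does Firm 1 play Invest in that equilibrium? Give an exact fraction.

Let p be the probability that Firm 1 plays Invest. In a completely mixed equilibrium, Firm 2 must be indifferent between Invest and Wait.
Firm 2's expected payoff from Invest is p + 8(1−p); from Wait it is 6p + 4(1−p).
Setting these equal: −7p + 8 = 2p + 4, so p = 4/9.

4/9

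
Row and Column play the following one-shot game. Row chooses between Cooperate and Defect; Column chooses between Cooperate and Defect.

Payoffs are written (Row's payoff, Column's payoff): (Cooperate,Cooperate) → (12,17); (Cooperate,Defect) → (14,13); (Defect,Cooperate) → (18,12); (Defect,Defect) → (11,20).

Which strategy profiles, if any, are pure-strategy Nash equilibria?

(Cooperate, Cooperate): Row prefers Defect (18 > 12) — not an equilibrium.
(Cooperate, Defect): Column prefers Cooperate (17 > 13) — not an equilibrium.
(Defect, Cooperate): Column prefers Defect (20 > 12) — not an equilibrium.
(Defect, Defect): Row prefers Cooperate (14 > 11) — not an equilibrium.

none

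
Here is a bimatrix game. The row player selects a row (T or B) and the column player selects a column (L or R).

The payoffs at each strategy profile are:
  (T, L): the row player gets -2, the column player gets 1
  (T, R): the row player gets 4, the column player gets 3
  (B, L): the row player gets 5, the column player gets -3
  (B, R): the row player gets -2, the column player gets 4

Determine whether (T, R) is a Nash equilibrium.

At (T, R), the row player earns 4; switching to B would give -2, so the row player has no profitable deviation.
The column player earns 3; switching to L would give 1, so the column player has no profitable deviation.
Neither player can gain by a unilateral deviation, so this profile is a Nash equilibrium.

Yes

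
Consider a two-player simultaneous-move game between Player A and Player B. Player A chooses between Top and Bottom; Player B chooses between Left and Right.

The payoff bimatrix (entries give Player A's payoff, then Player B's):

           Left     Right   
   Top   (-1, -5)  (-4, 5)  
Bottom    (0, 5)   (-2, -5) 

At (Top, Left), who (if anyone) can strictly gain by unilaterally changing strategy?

Player A at (Top, Left) earns -1; deviating to Bottom yields 0 — a strict improvement.
Player B earns -5; deviating to Right yields 5 — a strict improvement.
Both Player A and Player B have strictly profitable deviations.

Both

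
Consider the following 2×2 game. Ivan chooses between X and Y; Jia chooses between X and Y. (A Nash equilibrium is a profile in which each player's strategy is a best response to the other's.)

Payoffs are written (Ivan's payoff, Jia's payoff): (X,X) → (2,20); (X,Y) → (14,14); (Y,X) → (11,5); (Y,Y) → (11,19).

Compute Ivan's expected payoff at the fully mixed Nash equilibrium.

11

First find y, the probability Jia plays X, from Ivan's indifference between X and Y: 2y + 14(1−y) = 11y + 11(1−y), giving y = 1/4.
Since Ivan is indifferent in equilibrium, Ivan's expected payoff equals the payoff from either row against (1/4, 3/4). Using X: 2(1/4) + 14(3/4) = 11.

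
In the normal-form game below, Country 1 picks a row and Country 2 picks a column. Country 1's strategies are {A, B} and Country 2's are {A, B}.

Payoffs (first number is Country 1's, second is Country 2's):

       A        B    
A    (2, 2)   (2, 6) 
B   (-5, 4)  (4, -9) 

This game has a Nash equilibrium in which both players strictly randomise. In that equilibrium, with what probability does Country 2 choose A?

2/9

Let y be the probability that Country 2 plays A. In a completely mixed equilibrium, Country 1 must be indifferent between A and B.
Country 1's expected payoff from A is 2y + 2(1−y); from B it is −5y + 4(1−y).
Setting these equal: 2 = −9y + 4, so y = 2/9.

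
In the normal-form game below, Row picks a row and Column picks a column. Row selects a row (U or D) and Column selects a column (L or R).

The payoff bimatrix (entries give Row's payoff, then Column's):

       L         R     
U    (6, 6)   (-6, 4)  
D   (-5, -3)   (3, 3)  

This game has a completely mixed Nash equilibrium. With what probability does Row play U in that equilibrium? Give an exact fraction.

Let p be the probability that Row plays U. In a completely mixed equilibrium, Column must be indifferent between L and R.
Column's expected payoff from L is 6p − 3(1−p); from R it is 4p + 3(1−p).
Setting these equal: 9p − 3 = p + 3, so p = 3/4.

3/4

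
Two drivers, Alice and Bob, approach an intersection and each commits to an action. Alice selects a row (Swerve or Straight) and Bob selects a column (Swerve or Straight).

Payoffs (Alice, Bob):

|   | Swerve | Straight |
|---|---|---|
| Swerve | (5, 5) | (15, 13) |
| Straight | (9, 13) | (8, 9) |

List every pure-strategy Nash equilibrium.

(Swerve, Swerve): Alice prefers Straight (9 > 5); Bob prefers Straight (13 > 5) — not an equilibrium.
(Swerve, Straight): Alice gets 15 ≥ 8 from Straight, and Bob gets 13 ≥ 5 from Swerve — Nash equilibrium.
(Straight, Swerve): Alice gets 9 ≥ 5 from Swerve, and Bob gets 13 ≥ 9 from Straight — Nash equilibrium.
(Straight, Straight): Alice prefers Swerve (15 > 8); Bob prefers Swerve (13 > 9) — not an equilibrium.

(Swerve, Straight) and (Straight, Swerve)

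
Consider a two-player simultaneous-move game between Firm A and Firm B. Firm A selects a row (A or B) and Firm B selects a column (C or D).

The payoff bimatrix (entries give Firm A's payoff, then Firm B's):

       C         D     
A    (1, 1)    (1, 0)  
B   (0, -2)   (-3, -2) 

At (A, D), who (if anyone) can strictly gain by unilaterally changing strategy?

Firm B

Firm A at (A, D) earns 1; deviating to B yields -3 — not better.
Firm B earns 0; deviating to C yields 1 — a strict improvement.
Only Firm B has a strictly profitable deviation.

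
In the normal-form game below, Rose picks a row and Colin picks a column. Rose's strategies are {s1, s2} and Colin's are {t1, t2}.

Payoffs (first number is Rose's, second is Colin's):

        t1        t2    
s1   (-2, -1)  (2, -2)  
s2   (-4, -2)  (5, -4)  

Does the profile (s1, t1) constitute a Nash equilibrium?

At (s1, t1), Rose earns -2; switching to s2 would give -4, so Rose has no profitable deviation.
Colin earns -1; switching to t2 would give -2, so Colin has no profitable deviation.
Neither player can gain by a unilateral deviation, so this profile is a Nash equilibrium.

Yes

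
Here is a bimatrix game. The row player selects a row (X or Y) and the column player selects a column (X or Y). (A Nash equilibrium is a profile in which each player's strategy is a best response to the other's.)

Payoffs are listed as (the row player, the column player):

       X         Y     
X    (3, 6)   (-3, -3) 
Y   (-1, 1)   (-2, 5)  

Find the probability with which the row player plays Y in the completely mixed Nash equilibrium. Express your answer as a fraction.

9/13

Let p be the probability that the row player plays X. In a completely mixed equilibrium, the column player must be indifferent between X and Y.
The column player's expected payoff from X is 6p + (1−p); from Y it is −3p + 5(1−p).
Setting these equal: 5p + 1 = −8p + 5, so p = 4/13.
Therefore the row player plays Y with probability 1 − 4/13 = 9/13.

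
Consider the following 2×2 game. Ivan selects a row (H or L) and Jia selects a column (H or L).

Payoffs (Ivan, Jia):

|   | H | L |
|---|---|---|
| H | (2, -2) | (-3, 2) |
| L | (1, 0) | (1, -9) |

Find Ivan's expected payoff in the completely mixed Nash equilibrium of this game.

First find y, the probability Jia plays H, from Ivan's indifference between H and L: 2y − 3(1−y) = y + (1−y), giving y = 4/5.
Since Ivan is indifferent in equilibrium, Ivan's expected payoff equals the payoff from either row against (4/5, 1/5). Using H: 2(4/5) − 3(1/5) = 1.

1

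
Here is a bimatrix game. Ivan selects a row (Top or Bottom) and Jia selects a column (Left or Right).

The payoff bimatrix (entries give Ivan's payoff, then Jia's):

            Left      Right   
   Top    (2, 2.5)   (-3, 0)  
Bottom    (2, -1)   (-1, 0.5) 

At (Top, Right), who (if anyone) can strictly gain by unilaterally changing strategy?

Ivan at (Top, Right) earns -3; deviating to Bottom yields -1 — a strict improvement.
Jia earns 0; deviating to Left yields 2.5 — a strict improvement.
Both Ivan and Jia have strictly profitable deviations.

Both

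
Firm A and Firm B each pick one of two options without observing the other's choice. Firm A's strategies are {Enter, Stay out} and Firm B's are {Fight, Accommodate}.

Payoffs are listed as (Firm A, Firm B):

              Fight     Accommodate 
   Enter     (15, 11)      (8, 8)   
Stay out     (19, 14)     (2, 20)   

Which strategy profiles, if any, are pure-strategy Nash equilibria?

(Enter, Fight): Firm A prefers Stay out (19 > 15) — not an equilibrium.
(Enter, Accommodate): Firm B prefers Fight (11 > 8) — not an equilibrium.
(Stay out, Fight): Firm B prefers Accommodate (20 > 14) — not an equilibrium.
(Stay out, Accommodate): Firm A prefers Enter (8 > 2) — not an equilibrium.

none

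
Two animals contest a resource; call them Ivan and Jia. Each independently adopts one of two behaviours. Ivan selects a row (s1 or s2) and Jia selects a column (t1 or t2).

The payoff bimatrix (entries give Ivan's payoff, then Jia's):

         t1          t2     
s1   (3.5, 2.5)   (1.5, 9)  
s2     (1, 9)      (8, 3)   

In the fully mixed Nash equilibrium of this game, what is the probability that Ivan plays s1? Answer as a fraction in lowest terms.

12/25

Let x be the probability that Ivan plays s1. In a completely mixed equilibrium, Jia must be indifferent between t1 and t2.
Jia's expected payoff from t1 is 2.5x + 9(1−x); from t2 it is 9x + 3(1−x).
Setting these equal: −6.5x + 9 = 6x + 3, so x = 12/25.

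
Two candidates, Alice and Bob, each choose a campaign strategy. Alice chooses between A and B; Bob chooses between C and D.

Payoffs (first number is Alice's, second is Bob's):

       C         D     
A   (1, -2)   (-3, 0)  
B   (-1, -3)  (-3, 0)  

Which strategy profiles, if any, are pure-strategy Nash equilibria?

(A, C): Bob prefers D (0 > -2) — not an equilibrium.
(A, D): Alice gets -3 ≥ -3 from B, and Bob gets 0 ≥ -2 from C — Nash equilibrium.
(B, C): Alice prefers A (1 > -1); Bob prefers D (0 > -3) — not an equilibrium.
(B, D): Alice gets -3 ≥ -3 from A, and Bob gets 0 ≥ -3 from C — Nash equilibrium.

(A, D) and (B, D)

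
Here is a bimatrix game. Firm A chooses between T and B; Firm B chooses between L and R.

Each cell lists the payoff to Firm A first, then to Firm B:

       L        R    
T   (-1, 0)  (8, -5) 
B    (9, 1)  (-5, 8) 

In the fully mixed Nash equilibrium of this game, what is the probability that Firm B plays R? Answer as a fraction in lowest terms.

10/23

Let c be the probability that Firm B plays L. In a completely mixed equilibrium, Firm A must be indifferent between T and B.
Firm A's expected payoff from T is −c + 8(1−c); from B it is 9c − 5(1−c).
Setting these equal: −9c + 8 = 14c − 5, so c = 13/23.
Therefore Firm B plays R with probability 1 − 13/23 = 10/23.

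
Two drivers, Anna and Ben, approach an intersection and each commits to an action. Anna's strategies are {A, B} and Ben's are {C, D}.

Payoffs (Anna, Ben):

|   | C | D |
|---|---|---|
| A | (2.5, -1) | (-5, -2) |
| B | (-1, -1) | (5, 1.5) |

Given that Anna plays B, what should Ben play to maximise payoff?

Against B, Ben earns -1 from C and 1.5 from D.
So D is the best response.

D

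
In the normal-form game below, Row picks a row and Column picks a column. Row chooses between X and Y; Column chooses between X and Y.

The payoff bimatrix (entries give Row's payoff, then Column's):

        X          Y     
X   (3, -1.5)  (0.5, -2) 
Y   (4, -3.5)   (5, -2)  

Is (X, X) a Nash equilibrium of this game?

At (X, X), Row earns 3; switching to Y would give 4, so Row would deviate.
Column earns -1.5; switching to Y would give -2, so Column has no profitable deviation.
Since at least one player can profitably deviate, this is not a Nash equilibrium.

No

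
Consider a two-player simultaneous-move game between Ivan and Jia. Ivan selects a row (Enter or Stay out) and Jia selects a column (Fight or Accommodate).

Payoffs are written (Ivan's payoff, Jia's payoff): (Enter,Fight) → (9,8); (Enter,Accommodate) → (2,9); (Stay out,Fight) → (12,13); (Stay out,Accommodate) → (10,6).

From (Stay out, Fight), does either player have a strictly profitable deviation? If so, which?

Neither

Ivan at (Stay out, Fight) earns 12; deviating to Enter yields 9 — not better.
Jia earns 13; deviating to Accommodate yields 6 — not better.
Neither player can strictly improve; the profile is a Nash equilibrium.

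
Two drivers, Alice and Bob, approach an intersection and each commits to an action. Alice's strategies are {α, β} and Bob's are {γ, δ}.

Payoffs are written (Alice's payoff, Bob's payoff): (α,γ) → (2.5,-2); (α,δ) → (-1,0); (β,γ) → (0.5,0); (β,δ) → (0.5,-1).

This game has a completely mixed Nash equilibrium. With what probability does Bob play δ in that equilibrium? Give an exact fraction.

4/7

Let y be the probability that Bob plays γ. In a completely mixed equilibrium, Alice must be indifferent between α and β.
Alice's expected payoff from α is 2.5y − (1−y); from β it is 0.5y + 0.5(1−y).
Setting these equal: 3.5y − 1 = 0.5, so y = 3/7.
Therefore Bob plays δ with probability 1 − 3/7 = 4/7.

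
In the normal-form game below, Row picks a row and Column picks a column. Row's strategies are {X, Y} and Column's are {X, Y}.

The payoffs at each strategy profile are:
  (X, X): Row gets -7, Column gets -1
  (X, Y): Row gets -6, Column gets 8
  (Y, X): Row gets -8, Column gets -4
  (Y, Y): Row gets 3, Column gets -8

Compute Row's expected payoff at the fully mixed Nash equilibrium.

-69/10

First find y, the probability Column plays X, from Row's indifference between X and Y: −7y − 6(1−y) = −8y + 3(1−y), giving y = 9/10.
Since Row is indifferent in equilibrium, Row's expected payoff equals the payoff from either row against (9/10, 1/10). Using X: −7(9/10) − 6(1/10) = -69/10.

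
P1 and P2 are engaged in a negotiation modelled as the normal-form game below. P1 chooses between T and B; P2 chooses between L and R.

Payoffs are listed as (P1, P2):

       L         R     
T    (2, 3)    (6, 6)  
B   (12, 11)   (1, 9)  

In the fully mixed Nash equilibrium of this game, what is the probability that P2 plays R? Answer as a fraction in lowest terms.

Let c be the probability that P2 plays L. In a completely mixed equilibrium, P1 must be indifferent between T and B.
P1's expected payoff from T is 2c + 6(1−c); from B it is 12c + (1−c).
Setting these equal: −4c + 6 = 11c + 1, so c = 1/3.
Therefore P2 plays R with probability 1 − 1/3 = 2/3.

2/3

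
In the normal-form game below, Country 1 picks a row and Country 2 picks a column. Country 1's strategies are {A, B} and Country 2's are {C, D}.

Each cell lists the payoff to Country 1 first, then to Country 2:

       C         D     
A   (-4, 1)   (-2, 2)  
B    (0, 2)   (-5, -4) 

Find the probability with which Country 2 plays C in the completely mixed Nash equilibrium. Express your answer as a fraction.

3/7

Let q be the probability that Country 2 plays C. In a completely mixed equilibrium, Country 1 must be indifferent between A and B.
Country 1's expected payoff from A is −4q − 2(1−q); from B it is −5(1−q).
Setting these equal: −2q − 2 = 5q − 5, so q = 3/7.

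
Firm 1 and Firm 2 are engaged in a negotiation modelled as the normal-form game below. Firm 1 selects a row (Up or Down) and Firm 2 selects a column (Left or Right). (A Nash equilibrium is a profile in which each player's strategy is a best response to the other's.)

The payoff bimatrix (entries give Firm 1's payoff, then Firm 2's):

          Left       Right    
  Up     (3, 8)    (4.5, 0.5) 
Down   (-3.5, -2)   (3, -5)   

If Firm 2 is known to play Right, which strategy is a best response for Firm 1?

Against Right, Firm 1 earns 4.5 from Up and 3 from Down.
So Up is the best response.

Up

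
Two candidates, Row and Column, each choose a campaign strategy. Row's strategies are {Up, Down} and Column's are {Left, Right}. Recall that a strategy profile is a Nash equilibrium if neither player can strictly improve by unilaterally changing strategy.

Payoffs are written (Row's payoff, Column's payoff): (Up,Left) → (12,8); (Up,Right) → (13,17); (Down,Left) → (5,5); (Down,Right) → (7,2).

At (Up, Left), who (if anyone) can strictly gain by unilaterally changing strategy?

Column

Row at (Up, Left) earns 12; deviating to Down yields 5 — not better.
Column earns 8; deviating to Right yields 17 — a strict improvement.
Only Column has a strictly profitable deviation.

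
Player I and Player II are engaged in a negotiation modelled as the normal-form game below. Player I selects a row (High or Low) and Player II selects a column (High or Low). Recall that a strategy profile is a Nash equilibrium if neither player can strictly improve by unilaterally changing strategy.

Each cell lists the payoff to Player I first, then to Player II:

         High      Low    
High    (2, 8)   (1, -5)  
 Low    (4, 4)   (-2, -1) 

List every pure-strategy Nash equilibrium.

(High, High): Player I prefers Low (4 > 2) — not an equilibrium.
(High, Low): Player II prefers High (8 > -5) — not an equilibrium.
(Low, High): Player I gets 4 ≥ 2 from High, and Player II gets 4 ≥ -1 from Low — Nash equilibrium.
(Low, Low): Player I prefers High (1 > -2); Player II prefers High (4 > -1) — not an equilibrium.

(Low, High)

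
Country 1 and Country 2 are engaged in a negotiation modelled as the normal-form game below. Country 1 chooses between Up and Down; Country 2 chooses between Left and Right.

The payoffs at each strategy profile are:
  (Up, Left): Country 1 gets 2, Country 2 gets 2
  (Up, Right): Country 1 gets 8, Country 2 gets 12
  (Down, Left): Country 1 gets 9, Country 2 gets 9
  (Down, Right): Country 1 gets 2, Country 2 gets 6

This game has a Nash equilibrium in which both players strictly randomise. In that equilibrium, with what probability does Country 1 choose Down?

Let r be the probability that Country 1 plays Up. In a completely mixed equilibrium, Country 2 must be indifferent between Left and Right.
Country 2's expected payoff from Left is 2r + 9(1−r); from Right it is 12r + 6(1−r).
Setting these equal: −7r + 9 = 6r + 6, so r = 3/13.
Therefore Country 1 plays Down with probability 1 − 3/13 = 10/13.

10/13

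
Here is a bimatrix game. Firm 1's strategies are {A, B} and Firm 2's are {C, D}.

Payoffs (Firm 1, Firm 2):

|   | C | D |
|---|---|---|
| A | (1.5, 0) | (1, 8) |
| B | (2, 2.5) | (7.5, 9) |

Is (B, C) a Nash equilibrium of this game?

No

At (B, C), Firm 1 earns 2; switching to A would give 1.5, so Firm 1 has no profitable deviation.
Firm 2 earns 2.5; switching to D would give 9, so Firm 2 would deviate.
Since at least one player can profitably deviate, this is not a Nash equilibrium.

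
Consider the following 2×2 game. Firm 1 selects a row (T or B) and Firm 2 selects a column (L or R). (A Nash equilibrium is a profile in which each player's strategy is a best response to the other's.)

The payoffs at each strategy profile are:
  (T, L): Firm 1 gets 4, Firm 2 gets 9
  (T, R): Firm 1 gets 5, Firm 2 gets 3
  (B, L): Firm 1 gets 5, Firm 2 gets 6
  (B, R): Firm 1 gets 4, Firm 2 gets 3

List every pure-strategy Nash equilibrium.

(B, L)

(T, L): Firm 1 prefers B (5 > 4) — not an equilibrium.
(T, R): Firm 2 prefers L (9 > 3) — not an equilibrium.
(B, L): Firm 1 gets 5 ≥ 4 from T, and Firm 2 gets 6 ≥ 3 from R — Nash equilibrium.
(B, R): Firm 1 prefers T (5 > 4); Firm 2 prefers L (6 > 3) — not an equilibrium.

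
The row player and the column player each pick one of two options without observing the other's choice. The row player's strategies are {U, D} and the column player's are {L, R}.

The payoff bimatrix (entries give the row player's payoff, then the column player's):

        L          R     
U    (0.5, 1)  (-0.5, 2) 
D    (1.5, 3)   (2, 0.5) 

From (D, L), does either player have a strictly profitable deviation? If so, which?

The row player at (D, L) earns 1.5; deviating to U yields 0.5 — not better.
The column player earns 3; deviating to R yields 0.5 — not better.
Neither player can strictly improve; the profile is a Nash equilibrium.

Neither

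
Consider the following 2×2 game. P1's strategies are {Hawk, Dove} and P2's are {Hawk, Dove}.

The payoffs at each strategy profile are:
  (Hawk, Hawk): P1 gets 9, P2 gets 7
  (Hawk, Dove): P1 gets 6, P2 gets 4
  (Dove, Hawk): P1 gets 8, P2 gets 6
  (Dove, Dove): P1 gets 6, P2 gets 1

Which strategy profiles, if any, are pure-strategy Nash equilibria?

(Hawk, Hawk)

(Hawk, Hawk): P1 gets 9 ≥ 8 from Dove, and P2 gets 7 ≥ 4 from Dove — Nash equilibrium.
(Hawk, Dove): P2 prefers Hawk (7 > 4) — not an equilibrium.
(Dove, Hawk): P1 prefers Hawk (9 > 8) — not an equilibrium.
(Dove, Dove): P2 prefers Hawk (6 > 1) — not an equilibrium.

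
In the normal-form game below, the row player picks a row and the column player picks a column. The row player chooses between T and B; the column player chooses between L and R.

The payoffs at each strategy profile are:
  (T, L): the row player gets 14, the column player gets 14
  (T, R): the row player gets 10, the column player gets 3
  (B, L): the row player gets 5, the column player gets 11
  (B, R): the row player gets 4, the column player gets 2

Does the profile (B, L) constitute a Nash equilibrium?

No

At (B, L), the row player earns 5; switching to T would give 14, so the row player would deviate.
The column player earns 11; switching to R would give 2, so the column player has no profitable deviation.
Since at least one player can profitably deviate, this is not a Nash equilibrium.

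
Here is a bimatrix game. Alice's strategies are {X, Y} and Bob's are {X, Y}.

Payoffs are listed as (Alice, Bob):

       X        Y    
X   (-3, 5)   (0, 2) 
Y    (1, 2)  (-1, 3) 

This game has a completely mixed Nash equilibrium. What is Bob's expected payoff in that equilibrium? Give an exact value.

First find x, the probability Alice plays X, from Bob's indifference between X and Y: 5x + 2(1−x) = 2x + 3(1−x), giving x = 1/4.
Since Bob is indifferent in equilibrium, Bob's expected payoff equals the payoff from either column against (1/4, 3/4). Using X: 5(1/4) + 2(3/4) = 11/4.

11/4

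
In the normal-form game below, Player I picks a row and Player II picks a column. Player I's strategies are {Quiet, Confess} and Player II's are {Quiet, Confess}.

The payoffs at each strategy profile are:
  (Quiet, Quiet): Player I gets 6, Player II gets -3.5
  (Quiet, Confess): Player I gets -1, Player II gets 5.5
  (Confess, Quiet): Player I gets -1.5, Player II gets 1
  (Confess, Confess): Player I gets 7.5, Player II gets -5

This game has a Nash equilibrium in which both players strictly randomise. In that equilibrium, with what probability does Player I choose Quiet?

Let p be the probability that Player I plays Quiet. In a completely mixed equilibrium, Player II must be indifferent between Quiet and Confess.
Player II's expected payoff from Quiet is −3.5p + (1−p); from Confess it is 5.5p − 5(1−p).
Setting these equal: −4.5p + 1 = 10.5p − 5, so p = 2/5.

2/5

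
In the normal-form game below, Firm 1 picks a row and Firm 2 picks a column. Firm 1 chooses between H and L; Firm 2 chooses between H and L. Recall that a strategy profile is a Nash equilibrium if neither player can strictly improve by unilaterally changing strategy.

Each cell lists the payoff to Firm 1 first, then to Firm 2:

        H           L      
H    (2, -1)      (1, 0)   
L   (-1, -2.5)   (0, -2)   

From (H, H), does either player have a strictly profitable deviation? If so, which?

Firm 1 at (H, H) earns 2; deviating to L yields -1 — not better.
Firm 2 earns -1; deviating to L yields 0 — a strict improvement.
Only Firm 2 has a strictly profitable deviation.

Firm 2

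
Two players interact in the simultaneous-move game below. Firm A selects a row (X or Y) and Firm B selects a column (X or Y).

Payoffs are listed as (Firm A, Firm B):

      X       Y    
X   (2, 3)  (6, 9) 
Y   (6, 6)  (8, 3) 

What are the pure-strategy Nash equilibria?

(Y, X)

(X, X): Firm A prefers Y (6 > 2); Firm B prefers Y (9 > 3) — not an equilibrium.
(X, Y): Firm A prefers Y (8 > 6) — not an equilibrium.
(Y, X): Firm A gets 6 ≥ 2 from X, and Firm B gets 6 ≥ 3 from Y — Nash equilibrium.
(Y, Y): Firm B prefers X (6 > 3) — not an equilibrium.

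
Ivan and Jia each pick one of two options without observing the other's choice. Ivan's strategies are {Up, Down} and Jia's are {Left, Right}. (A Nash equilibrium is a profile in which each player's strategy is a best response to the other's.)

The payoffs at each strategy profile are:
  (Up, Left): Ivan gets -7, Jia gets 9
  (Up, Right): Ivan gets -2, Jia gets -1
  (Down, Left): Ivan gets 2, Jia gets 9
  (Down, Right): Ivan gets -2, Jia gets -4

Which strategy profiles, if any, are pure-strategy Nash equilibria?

(Down, Left)

(Up, Left): Ivan prefers Down (2 > -7) — not an equilibrium.
(Up, Right): Jia prefers Left (9 > -1) — not an equilibrium.
(Down, Left): Ivan gets 2 ≥ -7 from Up, and Jia gets 9 ≥ -4 from Right — Nash equilibrium.
(Down, Right): Jia prefers Left (9 > -4) — not an equilibrium.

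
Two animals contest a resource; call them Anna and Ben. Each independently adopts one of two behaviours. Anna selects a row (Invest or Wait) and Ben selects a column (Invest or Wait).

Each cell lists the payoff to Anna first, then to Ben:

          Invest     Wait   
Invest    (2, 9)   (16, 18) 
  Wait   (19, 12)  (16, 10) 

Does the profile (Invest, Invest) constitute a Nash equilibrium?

At (Invest, Invest), Anna earns 2; switching to Wait would give 19, so Anna would deviate.
Ben earns 9; switching to Wait would give 18, so Ben would deviate.
Since at least one player can profitably deviate, this is not a Nash equilibrium.

No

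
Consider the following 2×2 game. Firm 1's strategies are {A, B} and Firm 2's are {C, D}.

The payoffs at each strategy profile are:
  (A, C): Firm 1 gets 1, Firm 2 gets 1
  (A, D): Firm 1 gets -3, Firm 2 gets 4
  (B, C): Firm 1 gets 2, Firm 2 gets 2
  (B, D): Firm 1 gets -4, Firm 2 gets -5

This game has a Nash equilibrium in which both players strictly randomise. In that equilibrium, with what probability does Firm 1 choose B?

Let r be the probability that Firm 1 plays A. In a completely mixed equilibrium, Firm 2 must be indifferent between C and D.
Firm 2's expected payoff from C is r + 2(1−r); from D it is 4r − 5(1−r).
Setting these equal: −r + 2 = 9r − 5, so r = 7/10.
Therefore Firm 1 plays B with probability 1 − 7/10 = 3/10.

3/10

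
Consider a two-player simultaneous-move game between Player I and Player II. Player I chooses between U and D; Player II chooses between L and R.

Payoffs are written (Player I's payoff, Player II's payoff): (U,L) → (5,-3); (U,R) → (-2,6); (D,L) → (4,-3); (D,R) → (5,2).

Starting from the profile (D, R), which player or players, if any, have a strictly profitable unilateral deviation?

Neither

Player I at (D, R) earns 5; deviating to U yields -2 — not better.
Player II earns 2; deviating to L yields -3 — not better.
Neither player can strictly improve; the profile is a Nash equilibrium.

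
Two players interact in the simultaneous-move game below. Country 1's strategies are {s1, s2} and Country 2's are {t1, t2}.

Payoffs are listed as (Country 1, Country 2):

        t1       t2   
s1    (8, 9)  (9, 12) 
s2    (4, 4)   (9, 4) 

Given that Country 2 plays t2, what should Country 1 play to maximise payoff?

either — both s1 and s2 are best responses

Against t2, Country 1 earns 9 from s1 and 9 from s2.
So either strategy is a best response.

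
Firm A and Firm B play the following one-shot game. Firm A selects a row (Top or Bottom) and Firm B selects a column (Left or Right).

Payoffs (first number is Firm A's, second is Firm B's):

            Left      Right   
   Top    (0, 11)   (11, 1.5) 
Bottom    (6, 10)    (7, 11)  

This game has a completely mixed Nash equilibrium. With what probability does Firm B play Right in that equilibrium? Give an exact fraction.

Let y be the probability that Firm B plays Left. In a completely mixed equilibrium, Firm A must be indifferent between Top and Bottom.
Firm A's expected payoff from Top is 11(1−y); from Bottom it is 6y + 7(1−y).
Setting these equal: −11y + 11 = −y + 7, so y = 2/5.
Therefore Firm B plays Right with probability 1 − 2/5 = 3/5.

3/5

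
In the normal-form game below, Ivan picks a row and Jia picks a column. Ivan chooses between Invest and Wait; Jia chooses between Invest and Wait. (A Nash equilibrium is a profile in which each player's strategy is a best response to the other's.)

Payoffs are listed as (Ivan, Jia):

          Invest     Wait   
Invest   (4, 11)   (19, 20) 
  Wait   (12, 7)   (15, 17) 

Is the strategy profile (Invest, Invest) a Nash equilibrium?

No

At (Invest, Invest), Ivan earns 4; switching to Wait would give 12, so Ivan would deviate.
Jia earns 11; switching to Wait would give 20, so Jia would deviate.
Since at least one player can profitably deviate, this is not a Nash equilibrium.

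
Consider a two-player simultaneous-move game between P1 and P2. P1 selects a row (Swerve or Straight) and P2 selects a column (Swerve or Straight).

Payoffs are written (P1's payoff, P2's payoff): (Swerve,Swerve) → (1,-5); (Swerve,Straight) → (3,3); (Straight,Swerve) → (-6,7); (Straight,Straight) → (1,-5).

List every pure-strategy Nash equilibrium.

(Swerve, Swerve): P2 prefers Straight (3 > -5) — not an equilibrium.
(Swerve, Straight): P1 gets 3 ≥ 1 from Straight, and P2 gets 3 ≥ -5 from Swerve — Nash equilibrium.
(Straight, Swerve): P1 prefers Swerve (1 > -6) — not an equilibrium.
(Straight, Straight): P1 prefers Swerve (3 > 1); P2 prefers Swerve (7 > -5) — not an equilibrium.

(Swerve, Straight)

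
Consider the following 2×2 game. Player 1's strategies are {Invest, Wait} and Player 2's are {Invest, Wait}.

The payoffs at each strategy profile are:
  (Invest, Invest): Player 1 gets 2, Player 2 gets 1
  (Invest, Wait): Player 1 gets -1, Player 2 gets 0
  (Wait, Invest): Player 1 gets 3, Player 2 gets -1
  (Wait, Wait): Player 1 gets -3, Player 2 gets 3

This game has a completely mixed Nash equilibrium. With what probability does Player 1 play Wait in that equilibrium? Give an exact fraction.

Let r be the probability that Player 1 plays Invest. In a completely mixed equilibrium, Player 2 must be indifferent between Invest and Wait.
Player 2's expected payoff from Invest is r − (1−r); from Wait it is 3(1−r).
Setting these equal: 2r − 1 = −3r + 3, so r = 4/5.
Therefore Player 1 plays Wait with probability 1 − 4/5 = 1/5.

1/5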